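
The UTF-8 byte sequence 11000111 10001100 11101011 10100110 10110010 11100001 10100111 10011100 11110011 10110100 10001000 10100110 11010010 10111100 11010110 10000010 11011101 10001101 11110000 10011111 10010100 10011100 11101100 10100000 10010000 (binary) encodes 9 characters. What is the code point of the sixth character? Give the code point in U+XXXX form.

U+0582

Offset 0: leading byte 0xC7 = 11000111 → 2-byte char #1 = C7 8C.
Offset 2: leading byte 0xEB = 11101011 → 3-byte char #2 = EB A6 B2.
Offset 5: leading byte 0xE1 = 11100001 → 3-byte char #3 = E1 A7 9C.
Offset 8: leading byte 0xF3 = 11110011 → 4-byte char #4 = F3 B4 88 A6.
Offset 12: leading byte 0xD2 = 11010010 → 2-byte char #5 = D2 BC.
Offset 14: leading byte 0xD6 = 11010110 → 2-byte char #6 = D6 82.
Leading byte 0xD6 = 11010110 matches 110xxxxx → 2-byte sequence.
Byte 1: 0xD6 = 11010110, payload 10110 (5 bits).
Byte 2: 0x82 = 10000010 (10xxxxxx ✓), payload 000010.
Concatenate: 10110000010 = 0x582 (11 bits → U+0582).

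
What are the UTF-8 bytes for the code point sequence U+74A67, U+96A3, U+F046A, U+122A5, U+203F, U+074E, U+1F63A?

F1 B4 A9 A7 E9 9A A3 F3 B0 91 AA F0 92 8A A5 E2 80 BF DD 8E F0 9F 98 BA

U+74A67: 4-byte form → F1 B4 A9 A7.
U+96A3: 3-byte form → E9 9A A3.
U+F046A: 4-byte form → F3 B0 91 AA.
U+122A5: 4-byte form → F0 92 8A A5.
U+203F: 3-byte form → E2 80 BF.
U+074E: 2-byte form → DD 8E.
U+1F63A: 4-byte form → F0 9F 98 BA.
Concatenated (24 bytes): F1 B4 A9 A7 E9 9A A3 F3 B0 91 AA F0 92 8A A5 E2 80 BF DD 8E F0 9F 98 BA.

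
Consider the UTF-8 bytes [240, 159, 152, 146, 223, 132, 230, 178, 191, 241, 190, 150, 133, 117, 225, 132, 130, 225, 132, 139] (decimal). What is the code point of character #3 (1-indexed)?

Offset 0: leading byte 0xF0 = 11110000 → 4-byte char #1 = F0 9F 98 92.
Offset 4: leading byte 0xDF = 11011111 → 2-byte char #2 = DF 84.
Offset 6: leading byte 0xE6 = 11100110 → 3-byte char #3 = E6 B2 BF.
Leading byte 0xE6 = 11100110 matches 1110xxxx → 3-byte sequence.
Byte 1: 0xE6 = 11100110, payload 0110 (4 bits).
Byte 2: 0xB2 = 10110010 (10xxxxxx ✓), payload 110010.
Byte 3: 0xBF = 10111111 (10xxxxxx ✓), payload 111111.
Concatenate: 0110110010111111 = 0x6CBF (16 bits → U+6CBF).

U+6CBF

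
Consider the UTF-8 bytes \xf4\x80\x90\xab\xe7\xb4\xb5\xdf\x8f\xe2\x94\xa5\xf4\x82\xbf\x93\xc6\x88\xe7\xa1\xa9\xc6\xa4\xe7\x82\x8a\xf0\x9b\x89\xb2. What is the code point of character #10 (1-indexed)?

U+1B272

Offset 0: leading byte 0xF4 = 11110100 → 4-byte char #1 = F4 80 90 AB.
Offset 4: leading byte 0xE7 = 11100111 → 3-byte char #2 = E7 B4 B5.
Offset 7: leading byte 0xDF = 11011111 → 2-byte char #3 = DF 8F.
Offset 9: leading byte 0xE2 = 11100010 → 3-byte char #4 = E2 94 A5.
Offset 12: leading byte 0xF4 = 11110100 → 4-byte char #5 = F4 82 BF 93.
Offset 16: leading byte 0xC6 = 11000110 → 2-byte char #6 = C6 88.
Offset 18: leading byte 0xE7 = 11100111 → 3-byte char #7 = E7 A1 A9.
Offset 21: leading byte 0xC6 = 11000110 → 2-byte char #8 = C6 A4.
Offset 23: leading byte 0xE7 = 11100111 → 3-byte char #9 = E7 82 8A.
Offset 26: leading byte 0xF0 = 11110000 → 4-byte char #10 = F0 9B 89 B2.
Leading byte 0xF0 = 11110000 matches 11110xxx → 4-byte sequence.
Byte 1: 0xF0 = 11110000, payload 000 (3 bits).
Byte 2: 0x9B = 10011011 (10xxxxxx ✓), payload 011011.
Byte 3: 0x89 = 10001001 (10xxxxxx ✓), payload 001001.
Byte 4: 0xB2 = 10110010 (10xxxxxx ✓), payload 110010.
Concatenate: 000011011001001110010 = 0x1B272 (21 bits → U+1B272).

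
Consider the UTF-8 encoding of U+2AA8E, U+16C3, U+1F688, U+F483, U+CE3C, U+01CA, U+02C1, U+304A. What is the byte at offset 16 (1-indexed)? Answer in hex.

1-indexed offset 16 is 0-indexed offset 15.
U+2AA8E → 4-byte form F0 AA AA 8E at offsets 0–3.
U+16C3 → 3-byte form E1 9B 83 at offsets 4–6.
U+1F688 → 4-byte form F0 9F 9A 88 at offsets 7–10.
U+F483 → 3-byte form EF 92 83 at offsets 11–13.
U+CE3C → 3-byte form EC B8 BC at offsets 14–16.
Offset 15 falls in char 5's range; it's byte 2 of EC B8 BC = 0xB8.

0xB8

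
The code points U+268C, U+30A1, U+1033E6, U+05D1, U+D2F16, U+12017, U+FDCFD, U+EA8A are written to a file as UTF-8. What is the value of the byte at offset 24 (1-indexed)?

1-indexed offset 24 is 0-indexed offset 23.
U+268C → 3-byte form E2 9A 8C at offsets 0–2.
U+30A1 → 3-byte form E3 82 A1 at offsets 3–5.
U+1033E6 → 4-byte form F4 83 8F A6 at offsets 6–9.
U+05D1 → 2-byte form D7 91 at offsets 10–11.
U+D2F16 → 4-byte form F3 92 BC 96 at offsets 12–15.
U+12017 → 4-byte form F0 92 80 97 at offsets 16–19.
U+FDCFD → 4-byte form F3 BD B3 BD at offsets 20–23.
Offset 23 falls in char 7's range; it's byte 4 of F3 BD B3 BD = 0xBD.

0xBD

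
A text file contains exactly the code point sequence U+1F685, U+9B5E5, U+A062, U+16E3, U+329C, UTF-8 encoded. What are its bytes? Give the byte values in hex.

F0 9F 9A 85 F2 9B 97 A5 EA 81 A2 E1 9B A3 E3 8A 9C

U+1F685: 4-byte form → F0 9F 9A 85.
U+9B5E5: 4-byte form → F2 9B 97 A5.
U+A062: 3-byte form → EA 81 A2.
U+16E3: 3-byte form → E1 9B A3.
U+329C: 3-byte form → E3 8A 9C.
Concatenated (17 bytes): F0 9F 9A 85 F2 9B 97 A5 EA 81 A2 E1 9B A3 E3 8A 9C.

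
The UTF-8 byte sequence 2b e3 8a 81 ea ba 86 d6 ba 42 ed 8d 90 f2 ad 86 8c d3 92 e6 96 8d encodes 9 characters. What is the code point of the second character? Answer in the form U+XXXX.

U+3281

Offset 0: leading byte 0x2B = 00101011 → 1-byte char #1 = 2B.
Offset 1: leading byte 0xE3 = 11100011 → 3-byte char #2 = E3 8A 81.
Leading byte 0xE3 = 11100011 matches 1110xxxx → 3-byte sequence.
Byte 1: 0xE3 = 11100011, payload 0011 (4 bits).
Byte 2: 0x8A = 10001010 (10xxxxxx ✓), payload 001010.
Byte 3: 0x81 = 10000001 (10xxxxxx ✓), payload 000001.
Concatenate: 0011001010000001 = 0x3281 (16 bits → U+3281).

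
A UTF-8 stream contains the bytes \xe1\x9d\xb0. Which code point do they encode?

U+1770

Leading byte 0xE1 = 11100001 matches 1110xxxx → 3-byte sequence.
Byte 1: 0xE1 = 11100001, payload 0001 (4 bits).
Byte 2: 0x9D = 10011101 (10xxxxxx ✓), payload 011101.
Byte 3: 0xB0 = 10110000 (10xxxxxx ✓), payload 110000.
Concatenate: 0001011101110000 = 0x1770 (16 bits → U+1770).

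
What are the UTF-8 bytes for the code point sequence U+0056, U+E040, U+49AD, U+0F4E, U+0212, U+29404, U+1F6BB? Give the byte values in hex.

56 EE 81 80 E4 A6 AD E0 BD 8E C8 92 F0 A9 90 84 F0 9F 9A BB

U+0056: 1-byte form → 56.
U+E040: 3-byte form → EE 81 80.
U+49AD: 3-byte form → E4 A6 AD.
U+0F4E: 3-byte form → E0 BD 8E.
U+0212: 2-byte form → C8 92.
U+29404: 4-byte form → F0 A9 90 84.
U+1F6BB: 4-byte form → F0 9F 9A BB.
Concatenated (20 bytes): 56 EE 81 80 E4 A6 AD E0 BD 8E C8 92 F0 A9 90 84 F0 9F 9A BB.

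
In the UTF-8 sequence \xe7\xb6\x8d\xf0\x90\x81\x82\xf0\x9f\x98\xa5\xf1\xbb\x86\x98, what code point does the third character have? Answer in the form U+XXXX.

U+1F625

Offset 0: leading byte 0xE7 = 11100111 → 3-byte char #1 = E7 B6 8D.
Offset 3: leading byte 0xF0 = 11110000 → 4-byte char #2 = F0 90 81 82.
Offset 7: leading byte 0xF0 = 11110000 → 4-byte char #3 = F0 9F 98 A5.
Leading byte 0xF0 = 11110000 matches 11110xxx → 4-byte sequence.
Byte 1: 0xF0 = 11110000, payload 000 (3 bits).
Byte 2: 0x9F = 10011111 (10xxxxxx ✓), payload 011111.
Byte 3: 0x98 = 10011000 (10xxxxxx ✓), payload 011000.
Byte 4: 0xA5 = 10100101 (10xxxxxx ✓), payload 100101.
Concatenate: 000011111011000100101 = 0x1F625 (21 bits → U+1F625).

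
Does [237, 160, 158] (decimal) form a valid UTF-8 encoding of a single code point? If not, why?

invalid (encodes a surrogate (U+D800–U+DFFF))

Structurally a 3-byte sequence; payload = 0xD81E.
But 0xD81E is in U+D800–U+DFFF, the surrogate range. Surrogates are not Unicode scalar values and are forbidden in UTF-8.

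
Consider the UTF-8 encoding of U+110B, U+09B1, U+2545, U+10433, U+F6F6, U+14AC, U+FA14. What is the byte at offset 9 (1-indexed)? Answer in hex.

0x85

1-indexed offset 9 is 0-indexed offset 8.
U+110B → 3-byte form E1 84 8B at offsets 0–2.
U+09B1 → 3-byte form E0 A6 B1 at offsets 3–5.
U+2545 → 3-byte form E2 95 85 at offsets 6–8.
Offset 8 falls in char 3's range; it's byte 3 of E2 95 85 = 0x85.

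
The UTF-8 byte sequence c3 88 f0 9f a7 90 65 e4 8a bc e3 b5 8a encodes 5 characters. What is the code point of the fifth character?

Offset 0: leading byte 0xC3 = 11000011 → 2-byte char #1 = C3 88.
Offset 2: leading byte 0xF0 = 11110000 → 4-byte char #2 = F0 9F A7 90.
Offset 6: leading byte 0x65 = 01100101 → 1-byte char #3 = 65.
Offset 7: leading byte 0xE4 = 11100100 → 3-byte char #4 = E4 8A BC.
Offset 10: leading byte 0xE3 = 11100011 → 3-byte char #5 = E3 B5 8A.
Leading byte 0xE3 = 11100011 matches 1110xxxx → 3-byte sequence.
Byte 1: 0xE3 = 11100011, payload 0011 (4 bits).
Byte 2: 0xB5 = 10110101 (10xxxxxx ✓), payload 110101.
Byte 3: 0x8A = 10001010 (10xxxxxx ✓), payload 001010.
Concatenate: 0011110101001010 = 0x3D4A (16 bits → U+3D4A).

U+3D4A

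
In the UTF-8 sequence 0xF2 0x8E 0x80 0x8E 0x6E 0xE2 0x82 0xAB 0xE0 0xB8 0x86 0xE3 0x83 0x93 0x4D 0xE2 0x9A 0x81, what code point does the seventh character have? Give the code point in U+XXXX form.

U+2681

Offset 0: leading byte 0xF2 = 11110010 → 4-byte char #1 = F2 8E 80 8E.
Offset 4: leading byte 0x6E = 01101110 → 1-byte char #2 = 6E.
Offset 5: leading byte 0xE2 = 11100010 → 3-byte char #3 = E2 82 AB.
Offset 8: leading byte 0xE0 = 11100000 → 3-byte char #4 = E0 B8 86.
Offset 11: leading byte 0xE3 = 11100011 → 3-byte char #5 = E3 83 93.
Offset 14: leading byte 0x4D = 01001101 → 1-byte char #6 = 4D.
Offset 15: leading byte 0xE2 = 11100010 → 3-byte char #7 = E2 9A 81.
Leading byte 0xE2 = 11100010 matches 1110xxxx → 3-byte sequence.
Byte 1: 0xE2 = 11100010, payload 0010 (4 bits).
Byte 2: 0x9A = 10011010 (10xxxxxx ✓), payload 011010.
Byte 3: 0x81 = 10000001 (10xxxxxx ✓), payload 000001.
Concatenate: 0010011010000001 = 0x2681 (16 bits → U+2681).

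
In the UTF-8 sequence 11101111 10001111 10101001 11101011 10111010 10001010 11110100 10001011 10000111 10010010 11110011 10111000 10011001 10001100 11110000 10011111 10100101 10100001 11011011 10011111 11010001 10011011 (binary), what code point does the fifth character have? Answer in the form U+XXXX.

U+1F961

Offset 0: leading byte 0xEF = 11101111 → 3-byte char #1 = EF 8F A9.
Offset 3: leading byte 0xEB = 11101011 → 3-byte char #2 = EB BA 8A.
Offset 6: leading byte 0xF4 = 11110100 → 4-byte char #3 = F4 8B 87 92.
Offset 10: leading byte 0xF3 = 11110011 → 4-byte char #4 = F3 B8 99 8C.
Offset 14: leading byte 0xF0 = 11110000 → 4-byte char #5 = F0 9F A5 A1.
Leading byte 0xF0 = 11110000 matches 11110xxx → 4-byte sequence.
Byte 1: 0xF0 = 11110000, payload 000 (3 bits).
Byte 2: 0x9F = 10011111 (10xxxxxx ✓), payload 011111.
Byte 3: 0xA5 = 10100101 (10xxxxxx ✓), payload 100101.
Byte 4: 0xA1 = 10100001 (10xxxxxx ✓), payload 100001.
Concatenate: 000011111100101100001 = 0x1F961 (21 bits → U+1F961).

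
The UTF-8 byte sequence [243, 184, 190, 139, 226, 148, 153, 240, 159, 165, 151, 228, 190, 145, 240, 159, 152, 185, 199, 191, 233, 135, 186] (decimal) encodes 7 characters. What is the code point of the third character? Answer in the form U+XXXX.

Offset 0: leading byte 0xF3 = 11110011 → 4-byte char #1 = F3 B8 BE 8B.
Offset 4: leading byte 0xE2 = 11100010 → 3-byte char #2 = E2 94 99.
Offset 7: leading byte 0xF0 = 11110000 → 4-byte char #3 = F0 9F A5 97.
Leading byte 0xF0 = 11110000 matches 11110xxx → 4-byte sequence.
Byte 1: 0xF0 = 11110000, payload 000 (3 bits).
Byte 2: 0x9F = 10011111 (10xxxxxx ✓), payload 011111.
Byte 3: 0xA5 = 10100101 (10xxxxxx ✓), payload 100101.
Byte 4: 0x97 = 10010111 (10xxxxxx ✓), payload 010111.
Concatenate: 000011111100101010111 = 0x1F957 (21 bits → U+1F957).

U+1F957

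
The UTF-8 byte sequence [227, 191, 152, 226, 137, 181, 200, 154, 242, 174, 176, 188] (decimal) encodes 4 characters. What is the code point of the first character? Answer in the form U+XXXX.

Offset 0: leading byte 0xE3 = 11100011 → 3-byte char #1 = E3 BF 98.
Leading byte 0xE3 = 11100011 matches 1110xxxx → 3-byte sequence.
Byte 1: 0xE3 = 11100011, payload 0011 (4 bits).
Byte 2: 0xBF = 10111111 (10xxxxxx ✓), payload 111111.
Byte 3: 0x98 = 10011000 (10xxxxxx ✓), payload 011000.
Concatenate: 0011111111011000 = 0x3FD8 (16 bits → U+3FD8).

U+3FD8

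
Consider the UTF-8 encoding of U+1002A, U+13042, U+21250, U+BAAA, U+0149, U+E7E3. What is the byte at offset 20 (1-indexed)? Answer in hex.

0xA3

1-indexed offset 20 is 0-indexed offset 19.
U+1002A → 4-byte form F0 90 80 AA at offsets 0–3.
U+13042 → 4-byte form F0 93 81 82 at offsets 4–7.
U+21250 → 4-byte form F0 A1 89 90 at offsets 8–11.
U+BAAA → 3-byte form EB AA AA at offsets 12–14.
U+0149 → 2-byte form C5 89 at offsets 15–16.
U+E7E3 → 3-byte form EE 9F A3 at offsets 17–19.
Offset 19 falls in char 6's range; it's byte 3 of EE 9F A3 = 0xA3.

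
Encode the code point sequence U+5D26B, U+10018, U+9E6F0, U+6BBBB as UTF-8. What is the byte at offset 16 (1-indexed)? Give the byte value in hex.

0xBB

1-indexed offset 16 is 0-indexed offset 15.
U+5D26B → 4-byte form F1 9D 89 AB at offsets 0–3.
U+10018 → 4-byte form F0 90 80 98 at offsets 4–7.
U+9E6F0 → 4-byte form F2 9E 9B B0 at offsets 8–11.
U+6BBBB → 4-byte form F1 AB AE BB at offsets 12–15.
Offset 15 falls in char 4's range; it's byte 4 of F1 AB AE BB = 0xBB.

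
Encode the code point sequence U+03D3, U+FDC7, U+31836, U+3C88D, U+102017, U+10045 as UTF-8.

U+03D3: 2-byte form → CF 93.
U+FDC7: 3-byte form → EF B7 87.
U+31836: 4-byte form → F0 B1 A0 B6.
U+3C88D: 4-byte form → F0 BC A2 8D.
U+102017: 4-byte form → F4 82 80 97.
U+10045: 4-byte form → F0 90 81 85.
Concatenated (21 bytes): CF 93 EF B7 87 F0 B1 A0 B6 F0 BC A2 8D F4 82 80 97 F0 90 81 85.

CF 93 EF B7 87 F0 B1 A0 B6 F0 BC A2 8D F4 82 80 97 F0 90 81 85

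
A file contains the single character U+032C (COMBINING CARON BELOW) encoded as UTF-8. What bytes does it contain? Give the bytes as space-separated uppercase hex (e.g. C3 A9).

U+032C = 0x32C = 812 decimal. In range U+0080–U+07FF → 2-byte form: 110xxxxx 10xxxxxx.
Binary (11 bits): 01100101100.
Split 5+6: 01100 | 101100.
Byte 1: 11001100 = 0xCC.
Byte 2: 10101100 = 0xAC.

CC AC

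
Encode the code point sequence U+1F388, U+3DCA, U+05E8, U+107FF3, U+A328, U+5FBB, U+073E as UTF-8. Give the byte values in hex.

U+1F388: 4-byte form → F0 9F 8E 88.
U+3DCA: 3-byte form → E3 B7 8A.
U+05E8: 2-byte form → D7 A8.
U+107FF3: 4-byte form → F4 87 BF B3.
U+A328: 3-byte form → EA 8C A8.
U+5FBB: 3-byte form → E5 BE BB.
U+073E: 2-byte form → DC BE.
Concatenated (21 bytes): F0 9F 8E 88 E3 B7 8A D7 A8 F4 87 BF B3 EA 8C A8 E5 BE BB DC BE.

F0 9F 8E 88 E3 B7 8A D7 A8 F4 87 BF B3 EA 8C A8 E5 BE BB DC BE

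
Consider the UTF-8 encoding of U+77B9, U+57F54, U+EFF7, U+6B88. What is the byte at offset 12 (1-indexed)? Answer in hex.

1-indexed offset 12 is 0-indexed offset 11.
U+77B9 → 3-byte form E7 9E B9 at offsets 0–2.
U+57F54 → 4-byte form F1 97 BD 94 at offsets 3–6.
U+EFF7 → 3-byte form EE BF B7 at offsets 7–9.
U+6B88 → 3-byte form E6 AE 88 at offsets 10–12.
Offset 11 falls in char 4's range; it's byte 2 of E6 AE 88 = 0xAE.

0xAE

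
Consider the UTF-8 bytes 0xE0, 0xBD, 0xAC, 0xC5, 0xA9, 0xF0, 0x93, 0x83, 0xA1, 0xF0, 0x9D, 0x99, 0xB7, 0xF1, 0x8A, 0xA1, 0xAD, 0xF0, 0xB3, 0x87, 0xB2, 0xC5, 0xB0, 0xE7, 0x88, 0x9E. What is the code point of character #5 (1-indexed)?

U+4A86D

Offset 0: leading byte 0xE0 = 11100000 → 3-byte char #1 = E0 BD AC.
Offset 3: leading byte 0xC5 = 11000101 → 2-byte char #2 = C5 A9.
Offset 5: leading byte 0xF0 = 11110000 → 4-byte char #3 = F0 93 83 A1.
Offset 9: leading byte 0xF0 = 11110000 → 4-byte char #4 = F0 9D 99 B7.
Offset 13: leading byte 0xF1 = 11110001 → 4-byte char #5 = F1 8A A1 AD.
Leading byte 0xF1 = 11110001 matches 11110xxx → 4-byte sequence.
Byte 1: 0xF1 = 11110001, payload 001 (3 bits).
Byte 2: 0x8A = 10001010 (10xxxxxx ✓), payload 001010.
Byte 3: 0xA1 = 10100001 (10xxxxxx ✓), payload 100001.
Byte 4: 0xAD = 10101101 (10xxxxxx ✓), payload 101101.
Concatenate: 001001010100001101101 = 0x4A86D (21 bits → U+4A86D).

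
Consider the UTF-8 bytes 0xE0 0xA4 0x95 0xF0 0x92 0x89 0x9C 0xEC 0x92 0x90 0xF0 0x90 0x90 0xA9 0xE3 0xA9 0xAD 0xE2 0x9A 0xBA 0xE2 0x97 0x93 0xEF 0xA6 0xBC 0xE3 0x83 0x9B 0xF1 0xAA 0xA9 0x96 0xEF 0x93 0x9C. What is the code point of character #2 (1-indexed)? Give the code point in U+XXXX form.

Offset 0: leading byte 0xE0 = 11100000 → 3-byte char #1 = E0 A4 95.
Offset 3: leading byte 0xF0 = 11110000 → 4-byte char #2 = F0 92 89 9C.
Leading byte 0xF0 = 11110000 matches 11110xxx → 4-byte sequence.
Byte 1: 0xF0 = 11110000, payload 000 (3 bits).
Byte 2: 0x92 = 10010010 (10xxxxxx ✓), payload 010010.
Byte 3: 0x89 = 10001001 (10xxxxxx ✓), payload 001001.
Byte 4: 0x9C = 10011100 (10xxxxxx ✓), payload 011100.
Concatenate: 000010010001001011100 = 0x1225C (21 bits → U+1225C).

U+1225C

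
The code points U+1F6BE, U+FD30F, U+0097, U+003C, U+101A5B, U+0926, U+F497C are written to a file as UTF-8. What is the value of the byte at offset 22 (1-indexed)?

0xBC

1-indexed offset 22 is 0-indexed offset 21.
U+1F6BE → 4-byte form F0 9F 9A BE at offsets 0–3.
U+FD30F → 4-byte form F3 BD 8C 8F at offsets 4–7.
U+0097 → 2-byte form C2 97 at offsets 8–9.
U+003C → 1-byte form 3C at offsets 10–10.
U+101A5B → 4-byte form F4 81 A9 9B at offsets 11–14.
U+0926 → 3-byte form E0 A4 A6 at offsets 15–17.
U+F497C → 4-byte form F3 B4 A5 BC at offsets 18–21.
Offset 21 falls in char 7's range; it's byte 4 of F3 B4 A5 BC = 0xBC.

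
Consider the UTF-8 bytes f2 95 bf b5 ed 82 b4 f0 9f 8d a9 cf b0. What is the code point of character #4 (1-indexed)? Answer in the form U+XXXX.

U+03F0

Offset 0: leading byte 0xF2 = 11110010 → 4-byte char #1 = F2 95 BF B5.
Offset 4: leading byte 0xED = 11101101 → 3-byte char #2 = ED 82 B4.
Offset 7: leading byte 0xF0 = 11110000 → 4-byte char #3 = F0 9F 8D A9.
Offset 11: leading byte 0xCF = 11001111 → 2-byte char #4 = CF B0.
Leading byte 0xCF = 11001111 matches 110xxxxx → 2-byte sequence.
Byte 1: 0xCF = 11001111, payload 01111 (5 bits).
Byte 2: 0xB0 = 10110000 (10xxxxxx ✓), payload 110000.
Concatenate: 01111110000 = 0x3F0 (11 bits → U+03F0).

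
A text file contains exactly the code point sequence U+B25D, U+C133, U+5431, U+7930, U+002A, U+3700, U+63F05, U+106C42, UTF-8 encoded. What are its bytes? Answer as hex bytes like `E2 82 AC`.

U+B25D: 3-byte form → EB 89 9D.
U+C133: 3-byte form → EC 84 B3.
U+5431: 3-byte form → E5 90 B1.
U+7930: 3-byte form → E7 A4 B0.
U+002A: 1-byte form → 2A.
U+3700: 3-byte form → E3 9C 80.
U+63F05: 4-byte form → F1 A3 BC 85.
U+106C42: 4-byte form → F4 86 B1 82.
Concatenated (24 bytes): EB 89 9D EC 84 B3 E5 90 B1 E7 A4 B0 2A E3 9C 80 F1 A3 BC 85 F4 86 B1 82.

EB 89 9D EC 84 B3 E5 90 B1 E7 A4 B0 2A E3 9C 80 F1 A3 BC 85 F4 86 B1 82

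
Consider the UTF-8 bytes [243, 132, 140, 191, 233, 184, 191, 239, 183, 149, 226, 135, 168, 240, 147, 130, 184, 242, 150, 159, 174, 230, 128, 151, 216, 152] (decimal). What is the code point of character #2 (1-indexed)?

U+9E3F

Offset 0: leading byte 0xF3 = 11110011 → 4-byte char #1 = F3 84 8C BF.
Offset 4: leading byte 0xE9 = 11101001 → 3-byte char #2 = E9 B8 BF.
Leading byte 0xE9 = 11101001 matches 1110xxxx → 3-byte sequence.
Byte 1: 0xE9 = 11101001, payload 1001 (4 bits).
Byte 2: 0xB8 = 10111000 (10xxxxxx ✓), payload 111000.
Byte 3: 0xBF = 10111111 (10xxxxxx ✓), payload 111111.
Concatenate: 1001111000111111 = 0x9E3F (16 bits → U+9E3F).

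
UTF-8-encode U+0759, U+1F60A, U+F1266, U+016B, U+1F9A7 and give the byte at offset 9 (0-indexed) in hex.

0xA6

U+0759 → 2-byte form DD 99 at offsets 0–1.
U+1F60A → 4-byte form F0 9F 98 8A at offsets 2–5.
U+F1266 → 4-byte form F3 B1 89 A6 at offsets 6–9.
Offset 9 falls in char 3's range; it's byte 4 of F3 B1 89 A6 = 0xA6.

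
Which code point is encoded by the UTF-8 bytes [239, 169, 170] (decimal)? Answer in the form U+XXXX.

Leading byte 0xEF = 11101111 matches 1110xxxx → 3-byte sequence.
Byte 1: 0xEF = 11101111, payload 1111 (4 bits).
Byte 2: 0xA9 = 10101001 (10xxxxxx ✓), payload 101001.
Byte 3: 0xAA = 10101010 (10xxxxxx ✓), payload 101010.
Concatenate: 1111101001101010 = 0xFA6A (16 bits → U+FA6A).

U+FA6A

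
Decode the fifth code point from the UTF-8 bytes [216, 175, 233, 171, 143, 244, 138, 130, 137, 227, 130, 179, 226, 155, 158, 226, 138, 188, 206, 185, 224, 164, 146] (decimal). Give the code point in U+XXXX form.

Offset 0: leading byte 0xD8 = 11011000 → 2-byte char #1 = D8 AF.
Offset 2: leading byte 0xE9 = 11101001 → 3-byte char #2 = E9 AB 8F.
Offset 5: leading byte 0xF4 = 11110100 → 4-byte char #3 = F4 8A 82 89.
Offset 9: leading byte 0xE3 = 11100011 → 3-byte char #4 = E3 82 B3.
Offset 12: leading byte 0xE2 = 11100010 → 3-byte char #5 = E2 9B 9E.
Leading byte 0xE2 = 11100010 matches 1110xxxx → 3-byte sequence.
Byte 1: 0xE2 = 11100010, payload 0010 (4 bits).
Byte 2: 0x9B = 10011011 (10xxxxxx ✓), payload 011011.
Byte 3: 0x9E = 10011110 (10xxxxxx ✓), payload 011110.
Concatenate: 0010011011011110 = 0x26DE (16 bits → U+26DE).

U+26DE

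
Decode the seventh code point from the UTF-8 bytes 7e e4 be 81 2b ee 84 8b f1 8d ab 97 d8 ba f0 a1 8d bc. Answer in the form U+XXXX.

U+2137C

Offset 0: leading byte 0x7E = 01111110 → 1-byte char #1 = 7E.
Offset 1: leading byte 0xE4 = 11100100 → 3-byte char #2 = E4 BE 81.
Offset 4: leading byte 0x2B = 00101011 → 1-byte char #3 = 2B.
Offset 5: leading byte 0xEE = 11101110 → 3-byte char #4 = EE 84 8B.
Offset 8: leading byte 0xF1 = 11110001 → 4-byte char #5 = F1 8D AB 97.
Offset 12: leading byte 0xD8 = 11011000 → 2-byte char #6 = D8 BA.
Offset 14: leading byte 0xF0 = 11110000 → 4-byte char #7 = F0 A1 8D BC.
Leading byte 0xF0 = 11110000 matches 11110xxx → 4-byte sequence.
Byte 1: 0xF0 = 11110000, payload 000 (3 bits).
Byte 2: 0xA1 = 10100001 (10xxxxxx ✓), payload 100001.
Byte 3: 0x8D = 10001101 (10xxxxxx ✓), payload 001101.
Byte 4: 0xBC = 10111100 (10xxxxxx ✓), payload 111100.
Concatenate: 000100001001101111100 = 0x2137C (21 bits → U+2137C).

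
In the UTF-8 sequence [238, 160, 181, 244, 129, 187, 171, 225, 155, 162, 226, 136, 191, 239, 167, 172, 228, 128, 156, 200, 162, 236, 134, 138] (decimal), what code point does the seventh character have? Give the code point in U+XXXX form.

U+0222

Offset 0: leading byte 0xEE = 11101110 → 3-byte char #1 = EE A0 B5.
Offset 3: leading byte 0xF4 = 11110100 → 4-byte char #2 = F4 81 BB AB.
Offset 7: leading byte 0xE1 = 11100001 → 3-byte char #3 = E1 9B A2.
Offset 10: leading byte 0xE2 = 11100010 → 3-byte char #4 = E2 88 BF.
Offset 13: leading byte 0xEF = 11101111 → 3-byte char #5 = EF A7 AC.
Offset 16: leading byte 0xE4 = 11100100 → 3-byte char #6 = E4 80 9C.
Offset 19: leading byte 0xC8 = 11001000 → 2-byte char #7 = C8 A2.
Leading byte 0xC8 = 11001000 matches 110xxxxx → 2-byte sequence.
Byte 1: 0xC8 = 11001000, payload 01000 (5 bits).
Byte 2: 0xA2 = 10100010 (10xxxxxx ✓), payload 100010.
Concatenate: 01000100010 = 0x222 (11 bits → U+0222).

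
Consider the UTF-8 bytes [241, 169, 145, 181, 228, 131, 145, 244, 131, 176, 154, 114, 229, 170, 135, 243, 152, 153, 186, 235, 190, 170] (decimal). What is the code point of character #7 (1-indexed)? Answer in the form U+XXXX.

Offset 0: leading byte 0xF1 = 11110001 → 4-byte char #1 = F1 A9 91 B5.
Offset 4: leading byte 0xE4 = 11100100 → 3-byte char #2 = E4 83 91.
Offset 7: leading byte 0xF4 = 11110100 → 4-byte char #3 = F4 83 B0 9A.
Offset 11: leading byte 0x72 = 01110010 → 1-byte char #4 = 72.
Offset 12: leading byte 0xE5 = 11100101 → 3-byte char #5 = E5 AA 87.
Offset 15: leading byte 0xF3 = 11110011 → 4-byte char #6 = F3 98 99 BA.
Offset 19: leading byte 0xEB = 11101011 → 3-byte char #7 = EB BE AA.
Leading byte 0xEB = 11101011 matches 1110xxxx → 3-byte sequence.
Byte 1: 0xEB = 11101011, payload 1011 (4 bits).
Byte 2: 0xBE = 10111110 (10xxxxxx ✓), payload 111110.
Byte 3: 0xAA = 10101010 (10xxxxxx ✓), payload 101010.
Concatenate: 1011111110101010 = 0xBFAA (16 bits → U+BFAA).

U+BFAA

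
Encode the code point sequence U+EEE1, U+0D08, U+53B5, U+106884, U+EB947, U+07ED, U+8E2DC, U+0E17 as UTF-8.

EE BB A1 E0 B4 88 E5 8E B5 F4 86 A2 84 F3 AB A5 87 DF AD F2 8E 8B 9C E0 B8 97

U+EEE1: 3-byte form → EE BB A1.
U+0D08: 3-byte form → E0 B4 88.
U+53B5: 3-byte form → E5 8E B5.
U+106884: 4-byte form → F4 86 A2 84.
U+EB947: 4-byte form → F3 AB A5 87.
U+07ED: 2-byte form → DF AD.
U+8E2DC: 4-byte form → F2 8E 8B 9C.
U+0E17: 3-byte form → E0 B8 97.
Concatenated (26 bytes): EE BB A1 E0 B4 88 E5 8E B5 F4 86 A2 84 F3 AB A5 87 DF AD F2 8E 8B 9C E0 B8 97.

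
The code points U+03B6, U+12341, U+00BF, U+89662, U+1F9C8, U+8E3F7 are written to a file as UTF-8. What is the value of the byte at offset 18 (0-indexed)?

U+03B6 → 2-byte form CE B6 at offsets 0–1.
U+12341 → 4-byte form F0 92 8D 81 at offsets 2–5.
U+00BF → 2-byte form C2 BF at offsets 6–7.
U+89662 → 4-byte form F2 89 99 A2 at offsets 8–11.
U+1F9C8 → 4-byte form F0 9F A7 88 at offsets 12–15.
U+8E3F7 → 4-byte form F2 8E 8F B7 at offsets 16–19.
Offset 18 falls in char 6's range; it's byte 3 of F2 8E 8F B7 = 0x8F.

0x8F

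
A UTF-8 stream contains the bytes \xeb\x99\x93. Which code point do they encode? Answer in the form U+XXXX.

U+B653

Leading byte 0xEB = 11101011 matches 1110xxxx → 3-byte sequence.
Byte 1: 0xEB = 11101011, payload 1011 (4 bits).
Byte 2: 0x99 = 10011001 (10xxxxxx ✓), payload 011001.
Byte 3: 0x93 = 10010011 (10xxxxxx ✓), payload 010011.
Concatenate: 1011011001010011 = 0xB653 (16 bits → U+B653).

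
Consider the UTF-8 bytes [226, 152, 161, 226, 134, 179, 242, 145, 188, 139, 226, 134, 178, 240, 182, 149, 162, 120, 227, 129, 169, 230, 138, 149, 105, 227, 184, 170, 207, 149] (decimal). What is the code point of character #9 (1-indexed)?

U+0069

Offset 0: leading byte 0xE2 = 11100010 → 3-byte char #1 = E2 98 A1.
Offset 3: leading byte 0xE2 = 11100010 → 3-byte char #2 = E2 86 B3.
Offset 6: leading byte 0xF2 = 11110010 → 4-byte char #3 = F2 91 BC 8B.
Offset 10: leading byte 0xE2 = 11100010 → 3-byte char #4 = E2 86 B2.
Offset 13: leading byte 0xF0 = 11110000 → 4-byte char #5 = F0 B6 95 A2.
Offset 17: leading byte 0x78 = 01111000 → 1-byte char #6 = 78.
Offset 18: leading byte 0xE3 = 11100011 → 3-byte char #7 = E3 81 A9.
Offset 21: leading byte 0xE6 = 11100110 → 3-byte char #8 = E6 8A 95.
Offset 24: leading byte 0x69 = 01101001 → 1-byte char #9 = 69.
Leading byte 0x69 = 01101001 matches 0xxxxxxx → 1-byte sequence.
Byte 1: 0x69 = 01101001, payload 1101001 (7 bits).
Concatenate: 1101001 = 0x69 (7 bits → U+0069).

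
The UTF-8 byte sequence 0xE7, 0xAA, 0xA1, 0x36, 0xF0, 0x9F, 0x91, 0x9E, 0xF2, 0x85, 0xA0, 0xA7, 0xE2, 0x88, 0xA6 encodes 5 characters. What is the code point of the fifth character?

Offset 0: leading byte 0xE7 = 11100111 → 3-byte char #1 = E7 AA A1.
Offset 3: leading byte 0x36 = 00110110 → 1-byte char #2 = 36.
Offset 4: leading byte 0xF0 = 11110000 → 4-byte char #3 = F0 9F 91 9E.
Offset 8: leading byte 0xF2 = 11110010 → 4-byte char #4 = F2 85 A0 A7.
Offset 12: leading byte 0xE2 = 11100010 → 3-byte char #5 = E2 88 A6.
Leading byte 0xE2 = 11100010 matches 1110xxxx → 3-byte sequence.
Byte 1: 0xE2 = 11100010, payload 0010 (4 bits).
Byte 2: 0x88 = 10001000 (10xxxxxx ✓), payload 001000.
Byte 3: 0xA6 = 10100110 (10xxxxxx ✓), payload 100110.
Concatenate: 0010001000100110 = 0x2226 (16 bits → U+2226).

U+2226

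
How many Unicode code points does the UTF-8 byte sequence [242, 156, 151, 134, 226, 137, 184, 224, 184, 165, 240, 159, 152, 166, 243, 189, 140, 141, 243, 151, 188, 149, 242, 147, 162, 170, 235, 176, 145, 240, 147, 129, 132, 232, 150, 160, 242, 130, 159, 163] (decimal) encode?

11

Byte at offset 0: 0xF2 = 11110010 → 4-byte char (#1). Advance 4.
Byte at offset 4: 0xE2 = 11100010 → 3-byte char (#2). Advance 3.
Byte at offset 7: 0xE0 = 11100000 → 3-byte char (#3). Advance 3.
Byte at offset 10: 0xF0 = 11110000 → 4-byte char (#4). Advance 4.
Byte at offset 14: 0xF3 = 11110011 → 4-byte char (#5). Advance 4.
Byte at offset 18: 0xF3 = 11110011 → 4-byte char (#6). Advance 4.
Byte at offset 22: 0xF2 = 11110010 → 4-byte char (#7). Advance 4.
Byte at offset 26: 0xEB = 11101011 → 3-byte char (#8). Advance 3.
Byte at offset 29: 0xF0 = 11110000 → 4-byte char (#9). Advance 4.
Byte at offset 33: 0xE8 = 11101000 → 3-byte char (#10). Advance 3.
Byte at offset 36: 0xF2 = 11110010 → 4-byte char (#11). Advance 4.
Reached end at offset 40 after 11 code points.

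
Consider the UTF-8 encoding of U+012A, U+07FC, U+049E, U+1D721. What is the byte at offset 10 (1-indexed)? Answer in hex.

0xA1

1-indexed offset 10 is 0-indexed offset 9.
U+012A → 2-byte form C4 AA at offsets 0–1.
U+07FC → 2-byte form DF BC at offsets 2–3.
U+049E → 2-byte form D2 9E at offsets 4–5.
U+1D721 → 4-byte form F0 9D 9C A1 at offsets 6–9.
Offset 9 falls in char 4's range; it's byte 4 of F0 9D 9C A1 = 0xA1.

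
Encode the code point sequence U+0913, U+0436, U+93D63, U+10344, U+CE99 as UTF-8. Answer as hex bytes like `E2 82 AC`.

U+0913: 3-byte form → E0 A4 93.
U+0436: 2-byte form → D0 B6.
U+93D63: 4-byte form → F2 93 B5 A3.
U+10344: 4-byte form → F0 90 8D 84.
U+CE99: 3-byte form → EC BA 99.
Concatenated (16 bytes): E0 A4 93 D0 B6 F2 93 B5 A3 F0 90 8D 84 EC BA 99.

E0 A4 93 D0 B6 F2 93 B5 A3 F0 90 8D 84 EC BA 99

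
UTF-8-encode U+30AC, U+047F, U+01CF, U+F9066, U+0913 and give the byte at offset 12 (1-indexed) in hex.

1-indexed offset 12 is 0-indexed offset 11.
U+30AC → 3-byte form E3 82 AC at offsets 0–2.
U+047F → 2-byte form D1 BF at offsets 3–4.
U+01CF → 2-byte form C7 8F at offsets 5–6.
U+F9066 → 4-byte form F3 B9 81 A6 at offsets 7–10.
U+0913 → 3-byte form E0 A4 93 at offsets 11–13.
Offset 11 falls in char 5's range; it's byte 1 of E0 A4 93 = 0xE0.

0xE0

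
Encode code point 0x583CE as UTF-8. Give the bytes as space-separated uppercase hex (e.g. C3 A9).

F1 98 8F 8E

U+583CE = 0x583CE = 361422 decimal. In range U+10000–U+10FFFF → 4-byte form: 11110xxx 10xxxxxx 10xxxxxx 10xxxxxx.
Binary (21 bits): 001011000001111001110.
Split 3+6+6+6: 001 | 011000 | 001111 | 001110.
Byte 1: 11110001 = 0xF1.
Byte 2: 10011000 = 0x98.
Byte 3: 10001111 = 0x8F.
Byte 4: 10001110 = 0x8E.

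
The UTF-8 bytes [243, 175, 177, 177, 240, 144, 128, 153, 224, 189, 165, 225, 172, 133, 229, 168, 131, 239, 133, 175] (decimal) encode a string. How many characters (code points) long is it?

Byte at offset 0: 0xF3 = 11110011 → 4-byte char (#1). Advance 4.
Byte at offset 4: 0xF0 = 11110000 → 4-byte char (#2). Advance 4.
Byte at offset 8: 0xE0 = 11100000 → 3-byte char (#3). Advance 3.
Byte at offset 11: 0xE1 = 11100001 → 3-byte char (#4). Advance 3.
Byte at offset 14: 0xE5 = 11100101 → 3-byte char (#5). Advance 3.
Byte at offset 17: 0xEF = 11101111 → 3-byte char (#6). Advance 3.
Reached end at offset 20 after 6 code points.

6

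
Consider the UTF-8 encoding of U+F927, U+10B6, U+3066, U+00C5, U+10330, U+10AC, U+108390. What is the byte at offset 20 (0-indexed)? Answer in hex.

U+F927 → 3-byte form EF A4 A7 at offsets 0–2.
U+10B6 → 3-byte form E1 82 B6 at offsets 3–5.
U+3066 → 3-byte form E3 81 A6 at offsets 6–8.
U+00C5 → 2-byte form C3 85 at offsets 9–10.
U+10330 → 4-byte form F0 90 8C B0 at offsets 11–14.
U+10AC → 3-byte form E1 82 AC at offsets 15–17.
U+108390 → 4-byte form F4 88 8E 90 at offsets 18–21.
Offset 20 falls in char 7's range; it's byte 3 of F4 88 8E 90 = 0x8E.

0x8E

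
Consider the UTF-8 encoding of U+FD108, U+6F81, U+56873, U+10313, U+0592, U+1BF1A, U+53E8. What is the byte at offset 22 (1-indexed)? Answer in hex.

1-indexed offset 22 is 0-indexed offset 21.
U+FD108 → 4-byte form F3 BD 84 88 at offsets 0–3.
U+6F81 → 3-byte form E6 BE 81 at offsets 4–6.
U+56873 → 4-byte form F1 96 A1 B3 at offsets 7–10.
U+10313 → 4-byte form F0 90 8C 93 at offsets 11–14.
U+0592 → 2-byte form D6 92 at offsets 15–16.
U+1BF1A → 4-byte form F0 9B BC 9A at offsets 17–20.
U+53E8 → 3-byte form E5 8F A8 at offsets 21–23.
Offset 21 falls in char 7's range; it's byte 1 of E5 8F A8 = 0xE5.

0xE5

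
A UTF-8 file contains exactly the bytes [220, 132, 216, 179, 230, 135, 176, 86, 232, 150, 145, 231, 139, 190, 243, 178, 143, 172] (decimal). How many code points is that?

7

Byte at offset 0: 0xDC = 11011100 → 2-byte char (#1). Advance 2.
Byte at offset 2: 0xD8 = 11011000 → 2-byte char (#2). Advance 2.
Byte at offset 4: 0xE6 = 11100110 → 3-byte char (#3). Advance 3.
Byte at offset 7: 0x56 = 01010110 → 1-byte char (#4). Advance 1.
Byte at offset 8: 0xE8 = 11101000 → 3-byte char (#5). Advance 3.
Byte at offset 11: 0xE7 = 11100111 → 3-byte char (#6). Advance 3.
Byte at offset 14: 0xF3 = 11110011 → 4-byte char (#7). Advance 4.
Reached end at offset 18 after 7 code points.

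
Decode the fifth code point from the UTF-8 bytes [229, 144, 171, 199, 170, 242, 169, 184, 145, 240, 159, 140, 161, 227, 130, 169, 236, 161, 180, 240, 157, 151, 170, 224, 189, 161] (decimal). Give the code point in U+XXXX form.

Offset 0: leading byte 0xE5 = 11100101 → 3-byte char #1 = E5 90 AB.
Offset 3: leading byte 0xC7 = 11000111 → 2-byte char #2 = C7 AA.
Offset 5: leading byte 0xF2 = 11110010 → 4-byte char #3 = F2 A9 B8 91.
Offset 9: leading byte 0xF0 = 11110000 → 4-byte char #4 = F0 9F 8C A1.
Offset 13: leading byte 0xE3 = 11100011 → 3-byte char #5 = E3 82 A9.
Leading byte 0xE3 = 11100011 matches 1110xxxx → 3-byte sequence.
Byte 1: 0xE3 = 11100011, payload 0011 (4 bits).
Byte 2: 0x82 = 10000010 (10xxxxxx ✓), payload 000010.
Byte 3: 0xA9 = 10101001 (10xxxxxx ✓), payload 101001.
Concatenate: 0011000010101001 = 0x30A9 (16 bits → U+30A9).

U+30A9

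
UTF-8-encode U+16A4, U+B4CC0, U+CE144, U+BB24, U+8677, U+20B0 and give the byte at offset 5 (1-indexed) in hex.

0xB4

1-indexed offset 5 is 0-indexed offset 4.
U+16A4 → 3-byte form E1 9A A4 at offsets 0–2.
U+B4CC0 → 4-byte form F2 B4 B3 80 at offsets 3–6.
Offset 4 falls in char 2's range; it's byte 2 of F2 B4 B3 80 = 0xB4.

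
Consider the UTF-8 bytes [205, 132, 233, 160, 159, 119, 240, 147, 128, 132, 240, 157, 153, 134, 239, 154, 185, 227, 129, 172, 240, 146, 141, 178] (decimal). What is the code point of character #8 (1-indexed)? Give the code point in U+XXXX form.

U+12372

Offset 0: leading byte 0xCD = 11001101 → 2-byte char #1 = CD 84.
Offset 2: leading byte 0xE9 = 11101001 → 3-byte char #2 = E9 A0 9F.
Offset 5: leading byte 0x77 = 01110111 → 1-byte char #3 = 77.
Offset 6: leading byte 0xF0 = 11110000 → 4-byte char #4 = F0 93 80 84.
Offset 10: leading byte 0xF0 = 11110000 → 4-byte char #5 = F0 9D 99 86.
Offset 14: leading byte 0xEF = 11101111 → 3-byte char #6 = EF 9A B9.
Offset 17: leading byte 0xE3 = 11100011 → 3-byte char #7 = E3 81 AC.
Offset 20: leading byte 0xF0 = 11110000 → 4-byte char #8 = F0 92 8D B2.
Leading byte 0xF0 = 11110000 matches 11110xxx → 4-byte sequence.
Byte 1: 0xF0 = 11110000, payload 000 (3 bits).
Byte 2: 0x92 = 10010010 (10xxxxxx ✓), payload 010010.
Byte 3: 0x8D = 10001101 (10xxxxxx ✓), payload 001101.
Byte 4: 0xB2 = 10110010 (10xxxxxx ✓), payload 110010.
Concatenate: 000010010001101110010 = 0x12372 (21 bits → U+12372).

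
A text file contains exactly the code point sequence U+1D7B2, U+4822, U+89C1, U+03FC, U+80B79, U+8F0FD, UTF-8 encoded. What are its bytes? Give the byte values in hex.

F0 9D 9E B2 E4 A0 A2 E8 A7 81 CF BC F2 80 AD B9 F2 8F 83 BD

U+1D7B2: 4-byte form → F0 9D 9E B2.
U+4822: 3-byte form → E4 A0 A2.
U+89C1: 3-byte form → E8 A7 81.
U+03FC: 2-byte form → CF BC.
U+80B79: 4-byte form → F2 80 AD B9.
U+8F0FD: 4-byte form → F2 8F 83 BD.
Concatenated (20 bytes): F0 9D 9E B2 E4 A0 A2 E8 A7 81 CF BC F2 80 AD B9 F2 8F 83 BD.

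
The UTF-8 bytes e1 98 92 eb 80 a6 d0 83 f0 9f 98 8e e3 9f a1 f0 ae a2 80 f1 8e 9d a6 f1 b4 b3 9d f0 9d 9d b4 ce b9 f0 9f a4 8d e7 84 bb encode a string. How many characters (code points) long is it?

Byte at offset 0: 0xE1 = 11100001 → 3-byte char (#1). Advance 3.
Byte at offset 3: 0xEB = 11101011 → 3-byte char (#2). Advance 3.
Byte at offset 6: 0xD0 = 11010000 → 2-byte char (#3). Advance 2.
Byte at offset 8: 0xF0 = 11110000 → 4-byte char (#4). Advance 4.
Byte at offset 12: 0xE3 = 11100011 → 3-byte char (#5). Advance 3.
Byte at offset 15: 0xF0 = 11110000 → 4-byte char (#6). Advance 4.
Byte at offset 19: 0xF1 = 11110001 → 4-byte char (#7). Advance 4.
Byte at offset 23: 0xF1 = 11110001 → 4-byte char (#8). Advance 4.
Byte at offset 27: 0xF0 = 11110000 → 4-byte char (#9). Advance 4.
Byte at offset 31: 0xCE = 11001110 → 2-byte char (#10). Advance 2.
Byte at offset 33: 0xF0 = 11110000 → 4-byte char (#11). Advance 4.
Byte at offset 37: 0xE7 = 11100111 → 3-byte char (#12). Advance 3.
Reached end at offset 40 after 12 code points.

12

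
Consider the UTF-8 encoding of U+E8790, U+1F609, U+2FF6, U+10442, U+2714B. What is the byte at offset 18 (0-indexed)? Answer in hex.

0x8B

U+E8790 → 4-byte form F3 A8 9E 90 at offsets 0–3.
U+1F609 → 4-byte form F0 9F 98 89 at offsets 4–7.
U+2FF6 → 3-byte form E2 BF B6 at offsets 8–10.
U+10442 → 4-byte form F0 90 91 82 at offsets 11–14.
U+2714B → 4-byte form F0 A7 85 8B at offsets 15–18.
Offset 18 falls in char 5's range; it's byte 4 of F0 A7 85 8B = 0x8B.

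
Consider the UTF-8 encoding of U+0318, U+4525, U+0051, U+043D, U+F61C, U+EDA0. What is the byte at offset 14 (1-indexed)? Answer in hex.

0xA0

1-indexed offset 14 is 0-indexed offset 13.
U+0318 → 2-byte form CC 98 at offsets 0–1.
U+4525 → 3-byte form E4 94 A5 at offsets 2–4.
U+0051 → 1-byte form 51 at offsets 5–5.
U+043D → 2-byte form D0 BD at offsets 6–7.
U+F61C → 3-byte form EF 98 9C at offsets 8–10.
U+EDA0 → 3-byte form EE B6 A0 at offsets 11–13.
Offset 13 falls in char 6's range; it's byte 3 of EE B6 A0 = 0xA0.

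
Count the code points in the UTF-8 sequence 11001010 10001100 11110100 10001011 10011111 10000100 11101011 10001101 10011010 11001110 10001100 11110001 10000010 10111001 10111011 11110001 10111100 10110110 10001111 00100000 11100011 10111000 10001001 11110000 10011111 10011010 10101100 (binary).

9

Byte at offset 0: 0xCA = 11001010 → 2-byte char (#1). Advance 2.
Byte at offset 2: 0xF4 = 11110100 → 4-byte char (#2). Advance 4.
Byte at offset 6: 0xEB = 11101011 → 3-byte char (#3). Advance 3.
Byte at offset 9: 0xCE = 11001110 → 2-byte char (#4). Advance 2.
Byte at offset 11: 0xF1 = 11110001 → 4-byte char (#5). Advance 4.
Byte at offset 15: 0xF1 = 11110001 → 4-byte char (#6). Advance 4.
Byte at offset 19: 0x20 = 00100000 → 1-byte char (#7). Advance 1.
Byte at offset 20: 0xE3 = 11100011 → 3-byte char (#8). Advance 3.
Byte at offset 23: 0xF0 = 11110000 → 4-byte char (#9). Advance 4.
Reached end at offset 27 after 9 code points.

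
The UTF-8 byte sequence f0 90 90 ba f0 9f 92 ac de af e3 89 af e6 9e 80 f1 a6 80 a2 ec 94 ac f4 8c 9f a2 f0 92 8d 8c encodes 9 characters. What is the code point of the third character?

Offset 0: leading byte 0xF0 = 11110000 → 4-byte char #1 = F0 90 90 BA.
Offset 4: leading byte 0xF0 = 11110000 → 4-byte char #2 = F0 9F 92 AC.
Offset 8: leading byte 0xDE = 11011110 → 2-byte char #3 = DE AF.
Leading byte 0xDE = 11011110 matches 110xxxxx → 2-byte sequence.
Byte 1: 0xDE = 11011110, payload 11110 (5 bits).
Byte 2: 0xAF = 10101111 (10xxxxxx ✓), payload 101111.
Concatenate: 11110101111 = 0x7AF (11 bits → U+07AF).

U+07AF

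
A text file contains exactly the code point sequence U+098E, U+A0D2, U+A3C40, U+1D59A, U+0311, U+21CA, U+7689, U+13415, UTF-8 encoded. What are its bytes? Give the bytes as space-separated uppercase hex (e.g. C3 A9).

U+098E: 3-byte form → E0 A6 8E.
U+A0D2: 3-byte form → EA 83 92.
U+A3C40: 4-byte form → F2 A3 B1 80.
U+1D59A: 4-byte form → F0 9D 96 9A.
U+0311: 2-byte form → CC 91.
U+21CA: 3-byte form → E2 87 8A.
U+7689: 3-byte form → E7 9A 89.
U+13415: 4-byte form → F0 93 90 95.
Concatenated (26 bytes): E0 A6 8E EA 83 92 F2 A3 B1 80 F0 9D 96 9A CC 91 E2 87 8A E7 9A 89 F0 93 90 95.

E0 A6 8E EA 83 92 F2 A3 B1 80 F0 9D 96 9A CC 91 E2 87 8A E7 9A 89 F0 93 90 95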